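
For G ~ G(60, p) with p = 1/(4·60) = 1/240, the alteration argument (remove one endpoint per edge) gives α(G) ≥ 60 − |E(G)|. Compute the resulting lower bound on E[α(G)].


E[|E(G)|] = C(60, 2)·p = 1770 · (1/240) = 59/8.
E[α(G)] ≥ n − E[|E(G)|] = 60 − 59/8 = 421/8.
Numerically: ≈ 52.62500.
(This is only a lower bound; the true E[α(G)] may be larger.)

E[α(G)] ≥ 421/8 ≈ 52.62500.


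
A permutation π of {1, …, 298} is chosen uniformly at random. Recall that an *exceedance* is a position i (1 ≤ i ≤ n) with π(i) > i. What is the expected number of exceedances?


Write X = Σ_{i=1}^{298} X_i, where X_i = 1_{π(i) > i}.
For each fixed i, π(i) is uniform over {1, …, 298} (marginal of a uniform permutation), so P[π(i) > i] = (n − i)/n. Summing: Σ_{i=1}^{298} (n − i)/n = (0 + 1 + … + 297)/298 = 298(298 − 1)/(2·298) = (298 − 1)/2.
Hence E[X] = Σ_{i=1}^{298} (298 − i)/298 = 297/2 ≈ 148.50000.

E[X] = 297/2 = 148.50000.


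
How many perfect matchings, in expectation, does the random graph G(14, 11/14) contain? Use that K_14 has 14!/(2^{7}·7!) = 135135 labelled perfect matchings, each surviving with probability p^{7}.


K_14 has 14!/(2^{7}·7!) = 135135 labelled perfect matchings.
For each such perfect matching H, let X_H = 1 if all 7 edges of H are present in G. Then P[X_H = 1] = p^{7} = (11/14)^{7} = 19487171/105413504.
By linearity of expectation: E[X] = Σ_H E[X_H] = 135135 · p^{7} = 135135 · 19487171/105413504 = 376199836155/15059072.
Numerically: E[X] ≈ 2.498e+04.

E[X] = 135135 · (11/14)^{7} = 376199836155/15059072 ≈ 2.498e+04.


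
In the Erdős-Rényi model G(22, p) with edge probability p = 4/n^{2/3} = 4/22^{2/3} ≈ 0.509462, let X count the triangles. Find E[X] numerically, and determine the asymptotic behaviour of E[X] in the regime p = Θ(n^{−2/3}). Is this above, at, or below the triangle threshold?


Number of potential triangles: C(22, 3) = 1540.
Each occurs with probability p³ ≈ (0.509462)³ ≈ 1.32231405e-01.
By linearity: E[X] = C(22, 3)·p³ ≈ 1540 · 1.32231405e-01 ≈ 203.636364.
Since α = 2/3 < 1, p = c/n^{2/3} ≫ 1/n is above the triangle threshold p ~ 1/n. Asymptotically E[X] ~ (c³/6)·n^{3(1−α)} = (4³/6)·n^{1} → ∞; triangles are abundant w.h.p.

E[X] ≈ 203.636364; in regime p = Θ(1/n^{2/3}) E[X] diverges (above the triangle threshold p ~ 1/n).


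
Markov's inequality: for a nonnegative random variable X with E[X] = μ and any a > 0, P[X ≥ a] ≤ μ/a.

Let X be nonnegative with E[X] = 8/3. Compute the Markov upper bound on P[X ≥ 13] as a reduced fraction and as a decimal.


μ = E[X] = 8/3, a = 13.
Markov: P[X ≥ 13] ≤ μ/a = (8/3)/13 = 8/39.
Numerically: ≈ 0.205128.
(Since a = 13 > μ = 2.666667, the bound 8/39 is < 1 and informative.)

P[X ≥ 13] ≤ 8/39 ≈ 0.205128.


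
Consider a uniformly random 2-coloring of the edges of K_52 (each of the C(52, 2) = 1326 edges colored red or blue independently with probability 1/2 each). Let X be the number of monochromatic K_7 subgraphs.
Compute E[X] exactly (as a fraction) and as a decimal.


Let X = Σ_S X_S over the C(52, 7) = 133784560 subsets S of size 7, where X_S = 1 if the K_7 on S is monochromatic.
For a fixed S, the K_7 on S has C(7, 2) = 21 edges. P[all 21 edges red] = (1/2)^21, and likewise for blue, so P[monochromatic] = 2·(1/2)^21 = 2^{1 − 21} = 1/1048576.
By linearity: E[X] = C(52, 7) · 2^{1 − 21} = 133784560 · 1/1048576 = 8361535/65536.
Numerically: E[X] ≈ 127.5869.

E[X] = C(52,7)·2^(1−C(7,2)) = 8361535/65536 ≈ 127.5869.


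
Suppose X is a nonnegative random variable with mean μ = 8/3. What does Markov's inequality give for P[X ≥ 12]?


μ = E[X] = 8/3, a = 12.
Markov: P[X ≥ 12] ≤ μ/a = (8/3)/12 = 2/9.
Numerically: ≈ 0.2222.
(Since a = 12 > μ = 2.6667, the bound 2/9 is < 1 and informative.)

P[X ≥ 12] ≤ 2/9 ≈ 0.2222.


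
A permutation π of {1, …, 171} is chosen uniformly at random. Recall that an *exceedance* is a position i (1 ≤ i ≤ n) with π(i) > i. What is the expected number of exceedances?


Write X = Σ_{i=1}^{171} X_i, where X_i = 1_{π(i) > i}.
For each fixed i, π(i) is uniform over {1, …, 171} (marginal of a uniform permutation), so P[π(i) > i] = (n − i)/n. Summing: Σ_{i=1}^{171} (n − i)/n = (0 + 1 + … + 170)/171 = 171(171 − 1)/(2·171) = (171 − 1)/2.
Hence E[X] = Σ_{i=1}^{171} (171 − i)/171 = 85 ≈ 85.00000.

E[X] = 85 = 85.00000.


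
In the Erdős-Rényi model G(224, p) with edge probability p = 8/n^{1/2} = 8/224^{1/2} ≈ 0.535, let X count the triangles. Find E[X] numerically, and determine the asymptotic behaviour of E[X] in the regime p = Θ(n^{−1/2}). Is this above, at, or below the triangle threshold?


Number of potential triangles: C(224, 3) = 1848224.
Each occurs with probability p³ ≈ (0.535)³ ≈ 1.52721e-01.
By linearity: E[X] = C(224, 3)·p³ ≈ 1848224 · 1.52721e-01 ≈ 282262.081.
Since α = 1/2 < 1, p = c/n^{1/2} ≫ 1/n is above the triangle threshold p ~ 1/n. Asymptotically E[X] ~ (c³/6)·n^{3(1−α)} = (8³/6)·n^{1.5} → ∞; triangles are abundant w.h.p.

E[X] ≈ 282262.081; in regime p = Θ(1/n^{1/2}) E[X] diverges (above the triangle threshold p ~ 1/n).


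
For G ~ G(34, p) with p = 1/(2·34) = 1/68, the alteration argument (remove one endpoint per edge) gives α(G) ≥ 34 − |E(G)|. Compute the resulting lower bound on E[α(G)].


E[|E(G)|] = C(34, 2)·p = 561 · (1/68) = 33/4.
E[α(G)] ≥ n − E[|E(G)|] = 34 − 33/4 = 103/4.
Numerically: ≈ 25.7500.
(This is only a lower bound; the true E[α(G)] may be larger.)

E[α(G)] ≥ 103/4 ≈ 25.7500.


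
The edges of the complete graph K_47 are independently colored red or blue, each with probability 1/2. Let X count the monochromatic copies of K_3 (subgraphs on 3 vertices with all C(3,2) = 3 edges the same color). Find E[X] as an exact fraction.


Let X = Σ_S X_S over the C(47, 3) = 16215 subsets S of size 3, where X_S = 1 if the K_3 on S is monochromatic.
For a fixed S, the K_3 on S has C(3, 2) = 3 edges. P[all 3 edges red] = (1/2)^3, and likewise for blue, so P[monochromatic] = 2·(1/2)^3 = 2^{1 − 3} = 1/4.
By linearity: E[X] = C(47, 3) · 2^{1 − 3} = 16215 · 1/4 = 16215/4.
Numerically: E[X] ≈ 4053.750.

E[X] = C(47,3)·2^(1−C(3,2)) = 16215/4 ≈ 4053.750.


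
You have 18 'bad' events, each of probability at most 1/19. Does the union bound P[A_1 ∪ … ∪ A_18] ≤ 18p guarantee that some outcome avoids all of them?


Union bound: P[∪_{i=1}^{18} A_i] ≤ Σ_i P[A_i] ≤ 18·p = 18·(1/19) = 18/19.
Numerically: 18/19 ≈ 0.947.
Is 18/19 < 1? YES.
Since P[∪ A_i] ≤ 18/19 < 1, the complement has P[∩ A_i^c] ≥ 1 − 18/19 = 1/19 > 0, so some outcome avoids every A_i.

18·p = 18/19 ≈ 0.947; existence CERTIFIED by the union bound.


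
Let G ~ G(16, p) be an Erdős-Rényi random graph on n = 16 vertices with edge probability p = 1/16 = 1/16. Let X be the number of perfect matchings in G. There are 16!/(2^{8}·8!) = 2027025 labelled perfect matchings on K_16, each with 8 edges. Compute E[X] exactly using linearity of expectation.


K_16 has 16!/(2^{8}·8!) = 2027025 labelled perfect matchings.
For each such perfect matching H, let X_H = 1 if all 8 edges of H are present in G. Then P[X_H = 1] = p^{8} = (1/16)^{8} = 1/4294967296.
By linearity of expectation: E[X] = Σ_H E[X_H] = 2027025 · p^{8} = 2027025 · 1/4294967296 = 2027025/4294967296.
Numerically: E[X] ≈ 0.000472.

E[X] = 2027025 · (1/16)^{8} = 2027025/4294967296 ≈ 0.000472.


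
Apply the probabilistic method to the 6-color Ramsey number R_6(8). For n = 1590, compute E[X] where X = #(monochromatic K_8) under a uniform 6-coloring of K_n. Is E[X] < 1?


E[X] = C(1590, 8) · 6^{1 − 28} = 995397314198933813310 · 6^{−27} = 995397314198933813310/1023490369077469249536.
As a reduced fraction: E[X] = 55299850788829656295/56860576059859402752 ≈ 0.972552.
Is E[X] < 1? YES.
Since E[X] < 1, there exists a 6-coloring of K_{1590} with no monochromatic K_8; hence R_6(8) > 1590.

E[X] = 55299850788829656295/56860576059859402752 ≈ 0.972552; E[X] < 1, so R_6(8) > 1590.


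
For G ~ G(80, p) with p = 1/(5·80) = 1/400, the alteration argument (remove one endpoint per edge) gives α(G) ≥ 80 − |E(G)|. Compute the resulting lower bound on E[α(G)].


E[|E(G)|] = C(80, 2)·p = 3160 · (1/400) = 79/10.
E[α(G)] ≥ n − E[|E(G)|] = 80 − 79/10 = 721/10.
Numerically: ≈ 72.100000.
(This is only a lower bound; the true E[α(G)] may be larger.)

E[α(G)] ≥ 721/10 ≈ 72.100000.


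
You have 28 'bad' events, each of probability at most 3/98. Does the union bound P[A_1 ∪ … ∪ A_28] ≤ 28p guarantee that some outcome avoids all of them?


Union bound: P[∪_{i=1}^{28} A_i] ≤ Σ_i P[A_i] ≤ 28·p = 28·(3/98) = 6/7.
Numerically: 6/7 ≈ 0.857.
Is 6/7 < 1? YES.
Since P[∪ A_i] ≤ 6/7 < 1, the complement has P[∩ A_i^c] ≥ 1 − 6/7 = 1/7 > 0, so some outcome avoids every A_i.

28·p = 6/7 ≈ 0.857; existence CERTIFIED by the union bound.


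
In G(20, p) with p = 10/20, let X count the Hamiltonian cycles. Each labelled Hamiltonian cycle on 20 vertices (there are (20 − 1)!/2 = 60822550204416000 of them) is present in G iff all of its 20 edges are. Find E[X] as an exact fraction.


K_20 has (20 − 1)!/2 = 60822550204416000 labelled Hamiltonian cycles.
For each such Hamiltonian cycle H, let X_H = 1 if all 20 edges of H are present in G. Then P[X_H = 1] = p^{20} = (1/2)^{20} = 1/1048576.
Summing the indicators: E[X] = Σ_H E[X_H] = 60822550204416000 · p^{20} = 60822550204416000 · 1/1048576 = 1856156927625/32.
Numerically: E[X] ≈ 5.8005e+10.

E[X] = 60822550204416000 · (1/2)^{20} = 1856156927625/32 ≈ 5.8005e+10.


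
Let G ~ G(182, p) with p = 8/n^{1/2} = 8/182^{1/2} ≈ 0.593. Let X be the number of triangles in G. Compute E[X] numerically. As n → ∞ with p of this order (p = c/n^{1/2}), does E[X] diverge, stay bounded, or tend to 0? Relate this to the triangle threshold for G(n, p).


Number of potential triangles: C(182, 3) = 988260.
Each occurs with probability p³ ≈ (0.593)³ ≈ 2.08527e-01.
By linearity: E[X] = C(182, 3)·p³ ≈ 988260 · 2.08527e-01 ≈ 206079.170.
Since α = 1/2 < 1, p = c/n^{1/2} ≫ 1/n is above the triangle threshold p ~ 1/n. Asymptotically E[X] ~ (c³/6)·n^{3(1−α)} = (8³/6)·n^{1.5} → ∞; triangles are abundant w.h.p.

E[X] ≈ 206079.170; in regime p = Θ(1/n^{1/2}) E[X] diverges (above the triangle threshold p ~ 1/n).


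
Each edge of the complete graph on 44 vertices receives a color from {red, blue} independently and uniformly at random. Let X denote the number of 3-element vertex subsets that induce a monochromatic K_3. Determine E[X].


Let X = Σ_S X_S over the C(44, 3) = 13244 subsets S of size 3, where X_S = 1 if the K_3 on S is monochromatic.
For a fixed S, the K_3 on S has C(3, 2) = 3 edges. P[all 3 edges red] = (1/2)^3, and likewise for blue, so P[monochromatic] = 2·(1/2)^3 = 2^{1 − 3} = 1/4.
By linearity: E[X] = C(44, 3) · 2^{1 − 3} = 13244 · 1/4 = 3311.
Numerically: E[X] ≈ 3311.000000.

E[X] = C(44,3)·2^(1−C(3,2)) = 3311 ≈ 3311.000000.


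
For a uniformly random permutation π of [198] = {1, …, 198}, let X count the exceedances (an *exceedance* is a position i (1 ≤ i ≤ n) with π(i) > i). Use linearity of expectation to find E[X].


Write X = Σ_{i=1}^{198} X_i, where X_i = 1_{π(i) > i}.
For each fixed i, π(i) is uniform over {1, …, 198} (marginal of a uniform permutation), so P[π(i) > i] = (n − i)/n. Summing: Σ_{i=1}^{198} (n − i)/n = (0 + 1 + … + 197)/198 = 198(198 − 1)/(2·198) = (198 − 1)/2.
Hence E[X] = Σ_{i=1}^{198} (198 − i)/198 = 197/2 ≈ 98.500000.

E[X] = 197/2 = 98.500000.


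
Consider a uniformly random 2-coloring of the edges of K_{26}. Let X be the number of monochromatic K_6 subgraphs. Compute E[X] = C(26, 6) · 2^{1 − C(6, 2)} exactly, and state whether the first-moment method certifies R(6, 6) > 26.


E[X] = C(26, 6) · 2^{1 − 15} = 230230 · 2^{−14} = 230230/16384.
As a reduced fraction: E[X] = 115115/8192 ≈ 14.052124.
Is E[X] < 1? NO.
Since E[X] ≥ 1, the first-moment bound is inconclusive at n = 26; it does NOT by itself certify R(6, 6) > 26.

E[X] = 115115/8192 ≈ 14.052124; E[X] ≥ 1; first-moment method inconclusive here.


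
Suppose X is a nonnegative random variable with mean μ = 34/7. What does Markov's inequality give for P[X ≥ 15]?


μ = E[X] = 34/7, a = 15.
Markov: P[X ≥ 15] ≤ μ/a = (34/7)/15 = 34/105.
Numerically: ≈ 0.3238.
(Since a = 15 > μ = 4.8571, the bound 34/105 is < 1 and informative.)

P[X ≥ 15] ≤ 34/105 ≈ 0.3238.


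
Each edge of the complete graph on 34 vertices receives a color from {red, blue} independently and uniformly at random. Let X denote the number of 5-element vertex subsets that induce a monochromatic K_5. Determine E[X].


Let X = Σ_S X_S over the C(34, 5) = 278256 subsets S of size 5, where X_S = 1 if the K_5 on S is monochromatic.
For a fixed S, the K_5 on S has C(5, 2) = 10 edges. P[all 10 edges red] = (1/2)^10, and likewise for blue, so P[monochromatic] = 2·(1/2)^10 = 2^{1 − 10} = 1/512.
By linearity: E[X] = C(34, 5) · 2^{1 − 10} = 278256 · 1/512 = 17391/32.
Numerically: E[X] ≈ 543.468750.

E[X] = C(34,5)·2^(1−C(5,2)) = 17391/32 ≈ 543.468750.


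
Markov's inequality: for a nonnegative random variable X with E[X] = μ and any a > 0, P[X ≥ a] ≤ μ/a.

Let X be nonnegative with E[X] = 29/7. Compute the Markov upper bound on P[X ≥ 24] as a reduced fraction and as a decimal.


μ = E[X] = 29/7, a = 24.
Markov: P[X ≥ 24] ≤ μ/a = (29/7)/24 = 29/168.
Numerically: ≈ 0.1726.
(Since a = 24 > μ = 4.1429, the bound 29/168 is < 1 and informative.)

P[X ≥ 24] ≤ 29/168 ≈ 0.1726.


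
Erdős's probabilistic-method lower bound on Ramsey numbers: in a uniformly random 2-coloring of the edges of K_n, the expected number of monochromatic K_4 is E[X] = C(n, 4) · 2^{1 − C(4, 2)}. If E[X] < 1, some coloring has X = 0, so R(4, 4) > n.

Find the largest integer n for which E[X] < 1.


We need C(n, 4) · 2^{1 − 6} < 1, i.e. C(n, 4) < 2^{6 − 1} = 32.
Check values of n near the boundary:
  n = 5: C(5, 4) = 5; 5 < 32? YES
  n = 6: C(6, 4) = 15; 15 < 32? YES
  n = 7: C(7, 4) = 35; 35 < 32? NO
The largest n with C(n, 4) < 32 is n = 6 (where E[X] = 15/32 ≈ 0.46875). Hence R(4, 4) > 6, i.e. R(4, 4) ≥ 7.

Largest n = 6; hence R(4, 4) > 6.


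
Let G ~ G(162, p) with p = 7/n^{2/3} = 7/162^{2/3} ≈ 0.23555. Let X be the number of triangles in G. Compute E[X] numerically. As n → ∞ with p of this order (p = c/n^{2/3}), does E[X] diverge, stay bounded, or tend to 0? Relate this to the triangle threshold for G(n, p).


Number of potential triangles: C(162, 3) = 695520.
Each occurs with probability p³ ≈ (0.23555)³ ≈ 1.3069654e-02.
By linearity: E[X] = C(162, 3)·p³ ≈ 695520 · 1.3069654e-02 ≈ 9090.20576.
Since α = 2/3 < 1, p = c/n^{2/3} ≫ 1/n is above the triangle threshold p ~ 1/n. Asymptotically E[X] ~ (c³/6)·n^{3(1−α)} = (7³/6)·n^{1} → ∞; triangles are abundant w.h.p.

E[X] ≈ 9090.20576; in regime p = Θ(1/n^{2/3}) E[X] diverges (above the triangle threshold p ~ 1/n).


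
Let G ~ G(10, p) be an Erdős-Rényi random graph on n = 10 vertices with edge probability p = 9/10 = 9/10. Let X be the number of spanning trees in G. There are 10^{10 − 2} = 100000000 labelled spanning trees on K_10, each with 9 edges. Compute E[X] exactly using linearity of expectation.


K_10 has 10^{10 − 2} = 100000000 labelled spanning trees.
For each such spanning tree H, let X_H = 1 if all 9 edges of H are present in G. Then P[X_H = 1] = p^{9} = (9/10)^{9} = 387420489/1000000000.
By linearity: E[X] = Σ_H E[X_H] = 100000000 · p^{9} = 100000000 · 387420489/1000000000 = 387420489/10.
Numerically: E[X] ≈ 3.8742e+07.

E[X] = 100000000 · (9/10)^{9} = 387420489/10 ≈ 3.8742e+07.


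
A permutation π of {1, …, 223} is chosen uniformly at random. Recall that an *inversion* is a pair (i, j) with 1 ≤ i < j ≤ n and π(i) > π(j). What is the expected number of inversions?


Write X = Σ X_I over the C(223, 2) = 24753 pairs i < j, with X_I the indicator of one inversion.
There are 24753 indicators.
For each fixed pair i < j, the values π(i) and π(j) are two distinct elements of {1, …, 223} in uniformly random order; by symmetry P[π(i) > π(j)] = 1/2.
By linearity: E[X] = 24753 · (1/2) = C(223, 2) · (1/2) = 24753/2 = 24753/2 ≈ 12376.500.

E[X] = 24753/2 = 12376.500.


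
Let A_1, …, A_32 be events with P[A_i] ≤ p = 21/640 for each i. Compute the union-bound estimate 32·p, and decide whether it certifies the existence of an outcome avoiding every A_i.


Union bound: P[∪_{i=1}^{32} A_i] ≤ Σ_i P[A_i] ≤ 32·p = 32·(21/640) = 21/20.
Numerically: 21/20 ≈ 1.050000.
Is 21/20 < 1? NO.
Since the bound 21/20 is ≥ 1, the union bound is uninformative here; it does NOT by itself certify existence.

32·p = 21/20 ≈ 1.050000; existence NOT certified by the union bound.


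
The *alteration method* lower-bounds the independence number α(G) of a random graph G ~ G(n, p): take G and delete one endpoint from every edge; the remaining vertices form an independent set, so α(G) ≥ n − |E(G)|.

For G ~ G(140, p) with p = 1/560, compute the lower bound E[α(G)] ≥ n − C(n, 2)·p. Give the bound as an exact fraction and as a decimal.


E[|E(G)|] = C(140, 2)·p = 9730 · (1/560) = 139/8.
E[α(G)] ≥ n − E[|E(G)|] = 140 − 139/8 = 981/8.
Numerically: ≈ 122.625.
(This is only a lower bound; the true E[α(G)] may be larger.)

E[α(G)] ≥ 981/8 ≈ 122.625.


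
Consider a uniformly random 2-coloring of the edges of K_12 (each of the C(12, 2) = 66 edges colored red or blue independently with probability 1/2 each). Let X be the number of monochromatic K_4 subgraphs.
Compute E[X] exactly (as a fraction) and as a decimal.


Let X = Σ_S X_S over the C(12, 4) = 495 subsets S of size 4, where X_S = 1 if the K_4 on S is monochromatic.
For a fixed S, the K_4 on S has C(4, 2) = 6 edges. P[all 6 edges red] = (1/2)^6, and likewise for blue, so P[monochromatic] = 2·(1/2)^6 = 2^{1 − 6} = 1/32.
By linearity: E[X] = C(12, 4) · 2^{1 − 6} = 495 · 1/32 = 495/32.
Numerically: E[X] ≈ 15.469.

E[X] = C(12,4)·2^(1−C(4,2)) = 495/32 ≈ 15.469.


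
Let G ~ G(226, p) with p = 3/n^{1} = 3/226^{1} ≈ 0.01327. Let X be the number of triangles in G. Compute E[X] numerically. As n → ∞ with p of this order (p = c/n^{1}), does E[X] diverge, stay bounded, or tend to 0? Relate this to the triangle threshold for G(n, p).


Number of potential triangles: C(226, 3) = 1898400.
Each occurs with probability p³ ≈ (0.01327)³ ≈ 2.339044e-06.
By linearity: E[X] = C(226, 3)·p³ ≈ 1898400 · 2.339044e-06 ≈ 4.4404.
Here α = 1, so p = 3/n is exactly at the triangle threshold p ~ 1/n. Asymptotically E[X] → c³/6 = 3³/6 = 9/2 ≈ 4.5000, a bounded constant. In this regime the triangle count is asymptotically Poisson(c³/6).

E[X] ≈ 4.4404; in regime p = Θ(1/n^{1}) E[X] stays bounded (at the triangle threshold p ~ 1/n).


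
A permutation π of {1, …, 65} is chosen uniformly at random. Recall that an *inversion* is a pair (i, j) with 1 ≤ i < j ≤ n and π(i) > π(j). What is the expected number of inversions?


Write X = Σ X_I over the C(65, 2) = 2080 pairs i < j, with X_I the indicator of one inversion.
There are 2080 indicators.
For each fixed pair i < j, the values π(i) and π(j) are two distinct elements of {1, …, 65} in uniformly random order; by symmetry P[π(i) > π(j)] = 1/2.
By linearity: E[X] = 2080 · (1/2) = C(65, 2) · (1/2) = 2080/2 = 1040 ≈ 1040.000000.

E[X] = 1040 = 1040.000000.


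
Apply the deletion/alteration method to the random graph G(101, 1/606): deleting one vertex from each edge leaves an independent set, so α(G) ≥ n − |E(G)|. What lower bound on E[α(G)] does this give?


E[|E(G)|] = C(101, 2)·p = 5050 · (1/606) = 25/3.
E[α(G)] ≥ n − E[|E(G)|] = 101 − 25/3 = 278/3.
Numerically: ≈ 92.666667.
(This is only a lower bound; the true E[α(G)] may be larger.)

E[α(G)] ≥ 278/3 ≈ 92.666667.


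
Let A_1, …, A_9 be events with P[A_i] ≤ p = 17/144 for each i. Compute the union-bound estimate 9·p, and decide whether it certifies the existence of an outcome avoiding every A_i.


Union bound: P[∪_{i=1}^{9} A_i] ≤ Σ_i P[A_i] ≤ 9·p = 9·(17/144) = 17/16.
Numerically: 17/16 ≈ 1.06250.
Is 17/16 < 1? NO.
Since the bound 17/16 is ≥ 1, the union bound is uninformative here; it does NOT by itself certify existence.

9·p = 17/16 ≈ 1.06250; existence NOT certified by the union bound.


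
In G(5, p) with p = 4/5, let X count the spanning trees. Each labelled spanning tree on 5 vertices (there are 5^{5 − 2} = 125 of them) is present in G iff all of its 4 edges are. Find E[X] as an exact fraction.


K_5 has 5^{5 − 2} = 125 labelled spanning trees.
For each such spanning tree H, let X_H = 1 if all 4 edges of H are present in G. Then P[X_H = 1] = p^{4} = (4/5)^{4} = 256/625.
By linearity: E[X] = Σ_H E[X_H] = 125 · p^{4} = 125 · 256/625 = 256/5.
Numerically: E[X] ≈ 51.2.

E[X] = 125 · (4/5)^{4} = 256/5 ≈ 51.2.


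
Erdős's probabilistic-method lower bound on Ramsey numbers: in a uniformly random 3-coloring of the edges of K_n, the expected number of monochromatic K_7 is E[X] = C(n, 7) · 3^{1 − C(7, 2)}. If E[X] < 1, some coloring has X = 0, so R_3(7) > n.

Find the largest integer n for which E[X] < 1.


We need C(n, 7) · 3^{1 − 21} < 1, i.e. C(n, 7) < 3^{21 − 1} = 3486784401.
Check values of n near the boundary:
  n = 78: C(78, 7) = 2641902120; 2641902120 < 3486784401? YES
  n = 79: C(79, 7) = 2898753715; 2898753715 < 3486784401? YES
  n = 80: C(80, 7) = 3176716400; 3176716400 < 3486784401? YES
  n = 81: C(81, 7) = 3477216600; 3477216600 < 3486784401? YES
  n = 82: C(82, 7) = 3801756816; 3801756816 < 3486784401? NO
  n = 83: C(83, 7) = 4151918628; 4151918628 < 3486784401? NO
  n = 84: C(84, 7) = 4529365776; 4529365776 < 3486784401? NO
The largest n with C(n, 7) < 3486784401 is n = 81 (where E[X] = 42928600/43046721 ≈ 0.99726). Hence R_3(7) > 81, i.e. R_3(7) ≥ 82.

Largest n = 81; hence R_3(7) > 81.


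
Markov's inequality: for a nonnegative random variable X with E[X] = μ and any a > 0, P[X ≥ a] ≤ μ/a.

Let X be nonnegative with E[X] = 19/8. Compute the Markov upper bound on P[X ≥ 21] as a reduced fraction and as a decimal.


μ = E[X] = 19/8, a = 21.
Markov: P[X ≥ 21] ≤ μ/a = (19/8)/21 = 19/168.
Numerically: ≈ 0.113.
(Since a = 21 > μ = 2.375, the bound 19/168 is < 1 and informative.)

P[X ≥ 21] ≤ 19/168 ≈ 0.113.


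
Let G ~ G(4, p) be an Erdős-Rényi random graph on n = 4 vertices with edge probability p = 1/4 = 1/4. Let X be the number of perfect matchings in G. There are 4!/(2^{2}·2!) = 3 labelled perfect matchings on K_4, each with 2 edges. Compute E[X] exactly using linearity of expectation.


K_4 has 4!/(2^{2}·2!) = 3 labelled perfect matchings.
For each such perfect matching H, let X_H = 1 if all 2 edges of H are present in G. Then P[X_H = 1] = p^{2} = (1/4)^{2} = 1/16.
By linearity of expectation: E[X] = Σ_H E[X_H] = 3 · p^{2} = 3 · 1/16 = 3/16.
Numerically: E[X] ≈ 0.188.

E[X] = 3 · (1/4)^{2} = 3/16 ≈ 0.188.


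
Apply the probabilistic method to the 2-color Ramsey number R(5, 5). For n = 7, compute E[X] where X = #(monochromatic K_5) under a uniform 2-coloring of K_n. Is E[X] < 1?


E[X] = C(7, 5) · 2^{1 − 10} = 21 · 2^{−9} = 21/512.
As a reduced fraction: E[X] = 21/512 ≈ 0.041016.
Is E[X] < 1? YES.
Since E[X] < 1, there exists a 2-coloring of K_{7} with no monochromatic K_5; hence R(5, 5) > 7.

E[X] = 21/512 ≈ 0.041016; E[X] < 1, so R(5, 5) > 7.


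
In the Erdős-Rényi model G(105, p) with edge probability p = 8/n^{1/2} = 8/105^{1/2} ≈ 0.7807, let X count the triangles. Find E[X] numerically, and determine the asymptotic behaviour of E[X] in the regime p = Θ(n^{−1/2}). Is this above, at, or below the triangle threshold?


Number of potential triangles: C(105, 3) = 187460.
Each occurs with probability p³ ≈ (0.7807)³ ≈ 4.758675e-01.
By linearity: E[X] = C(105, 3)·p³ ≈ 187460 · 4.758675e-01 ≈ 89206.1148.
Since α = 1/2 < 1, p = c/n^{1/2} ≫ 1/n is above the triangle threshold p ~ 1/n. Asymptotically E[X] ~ (c³/6)·n^{3(1−α)} = (8³/6)·n^{1.5} → ∞; triangles are abundant w.h.p.

E[X] ≈ 89206.1148; in regime p = Θ(1/n^{1/2}) E[X] diverges (above the triangle threshold p ~ 1/n).


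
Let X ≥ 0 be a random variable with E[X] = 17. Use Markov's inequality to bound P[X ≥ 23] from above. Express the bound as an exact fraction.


μ = E[X] = 17, a = 23.
Markov: P[X ≥ 23] ≤ μ/a = (17)/23 = 17/23.
Numerically: ≈ 0.739130.
(Since a = 23 > μ = 17.000000, the bound 17/23 is < 1 and informative.)

P[X ≥ 23] ≤ 17/23 ≈ 0.739130.


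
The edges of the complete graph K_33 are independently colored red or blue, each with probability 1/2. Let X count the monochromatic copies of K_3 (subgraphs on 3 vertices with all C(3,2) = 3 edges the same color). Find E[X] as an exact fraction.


Let X = Σ_S X_S over the C(33, 3) = 5456 subsets S of size 3, where X_S = 1 if the K_3 on S is monochromatic.
For a fixed S, the K_3 on S has C(3, 2) = 3 edges. P[all 3 edges red] = (1/2)^3, and likewise for blue, so P[monochromatic] = 2·(1/2)^3 = 2^{1 − 3} = 1/4.
By linearity of expectation: E[X] = C(33, 3) · 2^{1 − 3} = 5456 · 1/4 = 1364.
Numerically: E[X] ≈ 1364.000000.

E[X] = C(33,3)·2^(1−C(3,2)) = 1364 ≈ 1364.000000.


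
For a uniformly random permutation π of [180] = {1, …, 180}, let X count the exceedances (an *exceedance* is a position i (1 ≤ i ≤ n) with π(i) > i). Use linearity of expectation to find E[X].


Write X = Σ_{i=1}^{180} X_i, where X_i = 1_{π(i) > i}.
For each fixed i, π(i) is uniform over {1, …, 180} (marginal of a uniform permutation), so P[π(i) > i] = (n − i)/n. Summing: Σ_{i=1}^{180} (n − i)/n = (0 + 1 + … + 179)/180 = 180(180 − 1)/(2·180) = (180 − 1)/2.
Hence E[X] = Σ_{i=1}^{180} (180 − i)/180 = 179/2 ≈ 89.500000.

E[X] = 179/2 = 89.500000.


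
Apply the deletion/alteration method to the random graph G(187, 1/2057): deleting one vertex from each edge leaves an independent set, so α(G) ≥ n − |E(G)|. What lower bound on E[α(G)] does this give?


E[|E(G)|] = C(187, 2)·p = 17391 · (1/2057) = 93/11.
E[α(G)] ≥ n − E[|E(G)|] = 187 − 93/11 = 1964/11.
Numerically: ≈ 178.5455.
(This is only a lower bound; the true E[α(G)] may be larger.)

E[α(G)] ≥ 1964/11 ≈ 178.5455.


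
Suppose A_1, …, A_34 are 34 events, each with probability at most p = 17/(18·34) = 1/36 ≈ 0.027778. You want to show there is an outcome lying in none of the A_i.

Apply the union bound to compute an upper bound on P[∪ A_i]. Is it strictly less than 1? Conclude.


Union bound: P[∪_{i=1}^{34} A_i] ≤ Σ_i P[A_i] ≤ 34·p = 34·(1/36) = 17/18.
Numerically: 17/18 ≈ 0.944444.
Is 17/18 < 1? YES.
Since P[∪ A_i] ≤ 17/18 < 1, the complement has P[∩ A_i^c] ≥ 1 − 17/18 = 1/18 > 0, so some outcome avoids every A_i.

34·p = 17/18 ≈ 0.944444; existence CERTIFIED by the union bound.


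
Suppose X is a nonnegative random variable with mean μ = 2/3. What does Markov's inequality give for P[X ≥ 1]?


μ = E[X] = 2/3, a = 1.
Markov: P[X ≥ 1] ≤ μ/a = (2/3)/1 = 2/3.
Numerically: ≈ 0.666667.
(Since a = 1 > μ = 0.666667, the bound 2/3 is < 1 and informative.)

P[X ≥ 1] ≤ 2/3 ≈ 0.666667.


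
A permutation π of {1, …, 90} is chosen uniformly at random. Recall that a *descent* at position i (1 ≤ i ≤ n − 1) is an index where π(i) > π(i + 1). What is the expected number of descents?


Write X = Σ X_I over i = 1, …, 89, with X_I the indicator of one descent.
There are 89 indicators.
For each fixed i, the pair (π(i), π(i+1)) is a uniformly random ordered pair of distinct values from {1, …, 90}; by symmetry P[π(i) > π(i+1)] = 1/2.
By linearity: E[X] = 89 · (1/2) = (90 − 1) · (1/2) = 89/2 ≈ 44.500.

E[X] = 89/2 = 44.500.


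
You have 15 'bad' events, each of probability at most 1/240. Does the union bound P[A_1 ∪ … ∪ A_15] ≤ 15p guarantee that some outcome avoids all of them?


Union bound: P[∪_{i=1}^{15} A_i] ≤ Σ_i P[A_i] ≤ 15·p = 15·(1/240) = 1/16.
Numerically: 1/16 ≈ 0.062.
Is 1/16 < 1? YES.
Since P[∪ A_i] ≤ 1/16 < 1, the complement has P[∩ A_i^c] ≥ 1 − 1/16 = 15/16 > 0, so some outcome avoids every A_i.

15·p = 1/16 ≈ 0.062; existence CERTIFIED by the union bound.


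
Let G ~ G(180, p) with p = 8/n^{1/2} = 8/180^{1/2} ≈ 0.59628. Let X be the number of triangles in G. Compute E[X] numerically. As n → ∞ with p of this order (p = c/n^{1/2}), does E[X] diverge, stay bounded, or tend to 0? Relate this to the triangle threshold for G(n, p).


Number of potential triangles: C(180, 3) = 955860.
Each occurs with probability p³ ≈ (0.59628)³ ≈ 2.1201237e-01.
By linearity: E[X] = C(180, 3)·p³ ≈ 955860 · 2.1201237e-01 ≈ 202654.14514.
Since α = 1/2 < 1, p = c/n^{1/2} ≫ 1/n is above the triangle threshold p ~ 1/n. Asymptotically E[X] ~ (c³/6)·n^{3(1−α)} = (8³/6)·n^{1.5} → ∞; triangles are abundant w.h.p.

E[X] ≈ 202654.14514; in regime p = Θ(1/n^{1/2}) E[X] diverges (above the triangle threshold p ~ 1/n).


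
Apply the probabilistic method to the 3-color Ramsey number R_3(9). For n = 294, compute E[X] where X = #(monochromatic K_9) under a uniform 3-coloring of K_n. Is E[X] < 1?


E[X] = C(294, 9) · 3^{1 − 36} = 39963546001186808 · 3^{−35} = 39963546001186808/50031545098999707.
As a reduced fraction: E[X] = 39963546001186808/50031545098999707 ≈ 0.79877.
Is E[X] < 1? YES.
Since E[X] < 1, there exists a 3-coloring of K_{294} with no monochromatic K_9; hence R_3(9) > 294.

E[X] = 39963546001186808/50031545098999707 ≈ 0.79877; E[X] < 1, so R_3(9) > 294.


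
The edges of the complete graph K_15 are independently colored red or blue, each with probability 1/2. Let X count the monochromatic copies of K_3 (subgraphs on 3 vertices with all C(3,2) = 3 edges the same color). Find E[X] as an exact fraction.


Let X = Σ_S X_S over the C(15, 3) = 455 subsets S of size 3, where X_S = 1 if the K_3 on S is monochromatic.
For a fixed S, the K_3 on S has C(3, 2) = 3 edges. P[all 3 edges red] = (1/2)^3, and likewise for blue, so P[monochromatic] = 2·(1/2)^3 = 2^{1 − 3} = 1/4.
By linearity: E[X] = C(15, 3) · 2^{1 − 3} = 455 · 1/4 = 455/4.
Numerically: E[X] ≈ 113.75000.

E[X] = C(15,3)·2^(1−C(3,2)) = 455/4 ≈ 113.75000.


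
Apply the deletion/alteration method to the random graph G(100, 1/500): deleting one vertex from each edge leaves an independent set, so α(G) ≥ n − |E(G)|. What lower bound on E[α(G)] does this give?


E[|E(G)|] = C(100, 2)·p = 4950 · (1/500) = 99/10.
E[α(G)] ≥ n − E[|E(G)|] = 100 − 99/10 = 901/10.
Numerically: ≈ 90.1000.
(This is only a lower bound; the true E[α(G)] may be larger.)

E[α(G)] ≥ 901/10 ≈ 90.1000.


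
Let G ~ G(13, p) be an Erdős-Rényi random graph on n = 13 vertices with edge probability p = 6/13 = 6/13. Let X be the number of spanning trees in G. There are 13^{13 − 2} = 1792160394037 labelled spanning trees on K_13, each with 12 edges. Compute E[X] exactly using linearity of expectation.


K_13 has 13^{13 − 2} = 1792160394037 labelled spanning trees.
For each such spanning tree H, let X_H = 1 if all 12 edges of H are present in G. Then P[X_H = 1] = p^{12} = (6/13)^{12} = 2176782336/23298085122481.
By linearity: E[X] = Σ_H E[X_H] = 1792160394037 · p^{12} = 1792160394037 · 2176782336/23298085122481 = 2176782336/13.
Numerically: E[X] ≈ 1.6744e+08.

E[X] = 1792160394037 · (6/13)^{12} = 2176782336/13 ≈ 1.6744e+08.


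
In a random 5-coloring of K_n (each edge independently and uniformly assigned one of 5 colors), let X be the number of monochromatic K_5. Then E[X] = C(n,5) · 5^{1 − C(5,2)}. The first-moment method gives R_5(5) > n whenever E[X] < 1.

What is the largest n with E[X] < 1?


We need C(n, 5) · 5^{1 − 10} < 1, i.e. C(n, 5) < 5^{10 − 1} = 1953125.
Check values of n near the boundary:
  n = 46: C(46, 5) = 1370754; 1370754 < 1953125? YES
  n = 47: C(47, 5) = 1533939; 1533939 < 1953125? YES
  n = 48: C(48, 5) = 1712304; 1712304 < 1953125? YES
  n = 49: C(49, 5) = 1906884; 1906884 < 1953125? YES
  n = 50: C(50, 5) = 2118760; 2118760 < 1953125? NO
  n = 51: C(51, 5) = 2349060; 2349060 < 1953125? NO
  n = 52: C(52, 5) = 2598960; 2598960 < 1953125? NO
The largest n with C(n, 5) < 1953125 is n = 49 (where E[X] = 1906884/1953125 ≈ 0.9763). Hence R_5(5) > 49, i.e. R_5(5) ≥ 50.

Largest n = 49; hence R_5(5) > 49.


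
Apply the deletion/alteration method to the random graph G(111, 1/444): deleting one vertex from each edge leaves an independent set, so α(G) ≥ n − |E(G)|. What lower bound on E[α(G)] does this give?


E[|E(G)|] = C(111, 2)·p = 6105 · (1/444) = 55/4.
E[α(G)] ≥ n − E[|E(G)|] = 111 − 55/4 = 389/4.
Numerically: ≈ 97.250000.
(This is only a lower bound; the true E[α(G)] may be larger.)

E[α(G)] ≥ 389/4 ≈ 97.250000.


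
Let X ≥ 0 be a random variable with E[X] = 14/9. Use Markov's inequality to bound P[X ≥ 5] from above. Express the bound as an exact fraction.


μ = E[X] = 14/9, a = 5.
Markov: P[X ≥ 5] ≤ μ/a = (14/9)/5 = 14/45.
Numerically: ≈ 0.311111.
(Since a = 5 > μ = 1.555556, the bound 14/45 is < 1 and informative.)

P[X ≥ 5] ≤ 14/45 ≈ 0.311111.


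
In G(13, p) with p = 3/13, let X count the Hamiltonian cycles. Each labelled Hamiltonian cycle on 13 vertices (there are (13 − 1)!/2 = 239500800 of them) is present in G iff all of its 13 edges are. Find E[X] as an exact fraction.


K_13 has (13 − 1)!/2 = 239500800 labelled Hamiltonian cycles.
For each such Hamiltonian cycle H, let X_H = 1 if all 13 edges of H are present in G. Then P[X_H = 1] = p^{13} = (3/13)^{13} = 1594323/302875106592253.
By linearity of expectation: E[X] = Σ_H E[X_H] = 239500800 · p^{13} = 239500800 · 1594323/302875106592253 = 381841633958400/302875106592253.
Numerically: E[X] ≈ 1.261.

E[X] = 239500800 · (3/13)^{13} = 381841633958400/302875106592253 ≈ 1.261.


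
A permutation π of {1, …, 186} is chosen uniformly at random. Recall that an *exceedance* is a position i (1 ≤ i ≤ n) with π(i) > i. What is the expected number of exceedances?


Write X = Σ_{i=1}^{186} X_i, where X_i = 1_{π(i) > i}.
For each fixed i, π(i) is uniform over {1, …, 186} (marginal of a uniform permutation), so P[π(i) > i] = (n − i)/n. Summing: Σ_{i=1}^{186} (n − i)/n = (0 + 1 + … + 185)/186 = 186(186 − 1)/(2·186) = (186 − 1)/2.
Hence E[X] = Σ_{i=1}^{186} (186 − i)/186 = 185/2 ≈ 92.5000.

E[X] = 185/2 = 92.5000.


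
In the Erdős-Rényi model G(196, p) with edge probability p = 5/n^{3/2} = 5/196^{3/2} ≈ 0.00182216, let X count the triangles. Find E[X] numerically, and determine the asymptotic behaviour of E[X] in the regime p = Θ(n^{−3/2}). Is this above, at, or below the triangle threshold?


Number of potential triangles: C(196, 3) = 1235780.
Each occurs with probability p³ ≈ (0.00182216)³ ≈ 6.05003228e-09.
By linearity: E[X] = C(196, 3)·p³ ≈ 1235780 · 6.05003228e-09 ≈ 0.007477.
Since α = 3/2 > 1, p = c/n^{3/2} = o(1/n) is below the triangle threshold p ~ 1/n. Asymptotically E[X] ~ (c³/6)·n^{3(1−α)} = (5³/6)·n^{-1.5} → 0, so by Markov's inequality G has no triangles w.h.p.

E[X] ≈ 0.007477; in regime p = Θ(1/n^{3/2}) E[X] tends to 0 (below the triangle threshold p ~ 1/n).


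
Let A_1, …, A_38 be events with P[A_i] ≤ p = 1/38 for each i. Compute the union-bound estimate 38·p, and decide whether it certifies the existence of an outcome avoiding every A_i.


Union bound: P[∪_{i=1}^{38} A_i] ≤ Σ_i P[A_i] ≤ 38·p = 38·(1/38) = 1.
Numerically: 1 ≈ 1.000.
Is 1 < 1? NO.
Since the bound 1 is ≥ 1, the union bound is uninformative here; it does NOT by itself certify existence.

38·p = 1 ≈ 1.000; existence NOT certified by the union bound.


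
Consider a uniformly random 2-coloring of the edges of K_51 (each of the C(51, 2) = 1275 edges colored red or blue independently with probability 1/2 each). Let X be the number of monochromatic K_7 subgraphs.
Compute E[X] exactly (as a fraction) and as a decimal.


Let X = Σ_S X_S over the C(51, 7) = 115775100 subsets S of size 7, where X_S = 1 if the K_7 on S is monochromatic.
For a fixed S, the K_7 on S has C(7, 2) = 21 edges. P[all 21 edges red] = (1/2)^21, and likewise for blue, so P[monochromatic] = 2·(1/2)^21 = 2^{1 − 21} = 1/1048576.
By linearity: E[X] = C(51, 7) · 2^{1 − 21} = 115775100 · 1/1048576 = 28943775/262144.
Numerically: E[X] ≈ 110.412.

E[X] = C(51,7)·2^(1−C(7,2)) = 28943775/262144 ≈ 110.412.


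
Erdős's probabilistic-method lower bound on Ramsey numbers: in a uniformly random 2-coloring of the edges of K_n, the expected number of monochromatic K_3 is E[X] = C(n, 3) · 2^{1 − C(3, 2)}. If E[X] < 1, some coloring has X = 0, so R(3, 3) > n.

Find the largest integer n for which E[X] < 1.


We need C(n, 3) · 2^{1 − 3} < 1, i.e. C(n, 3) < 2^{3 − 1} = 4.
Check values of n near the boundary:
  n = 3: C(3, 3) = 1; 1 < 4? YES
  n = 4: C(4, 3) = 4; 4 < 4? NO
  n = 5: C(5, 3) = 10; 10 < 4? NO
  n = 6: C(6, 3) = 20; 20 < 4? NO
The largest n with C(n, 3) < 4 is n = 3 (where E[X] = 1/4 ≈ 0.250000). Hence R(3, 3) > 3, i.e. R(3, 3) ≥ 4.

Largest n = 3; hence R(3, 3) > 3.


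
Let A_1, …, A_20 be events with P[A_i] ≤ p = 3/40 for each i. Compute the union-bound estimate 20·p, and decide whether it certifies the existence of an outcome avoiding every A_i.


Union bound: P[∪_{i=1}^{20} A_i] ≤ Σ_i P[A_i] ≤ 20·p = 20·(3/40) = 3/2.
Numerically: 3/2 ≈ 1.5000000.
Is 3/2 < 1? NO.
Since the bound 3/2 is ≥ 1, the union bound is uninformative here; it does NOT by itself certify existence.

20·p = 3/2 ≈ 1.5000000; existence NOT certified by the union bound.


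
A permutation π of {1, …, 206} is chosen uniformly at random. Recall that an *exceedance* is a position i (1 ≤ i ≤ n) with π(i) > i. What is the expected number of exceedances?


Write X = Σ_{i=1}^{206} X_i, where X_i = 1_{π(i) > i}.
For each fixed i, π(i) is uniform over {1, …, 206} (marginal of a uniform permutation), so P[π(i) > i] = (n − i)/n. Summing: Σ_{i=1}^{206} (n − i)/n = (0 + 1 + … + 205)/206 = 206(206 − 1)/(2·206) = (206 − 1)/2.
Hence E[X] = Σ_{i=1}^{206} (206 − i)/206 = 205/2 ≈ 102.5000.

E[X] = 205/2 = 102.5000.


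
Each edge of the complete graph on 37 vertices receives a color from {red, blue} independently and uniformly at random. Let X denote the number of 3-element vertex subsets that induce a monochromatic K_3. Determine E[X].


Let X = Σ_S X_S over the C(37, 3) = 7770 subsets S of size 3, where X_S = 1 if the K_3 on S is monochromatic.
For a fixed S, the K_3 on S has C(3, 2) = 3 edges. P[all 3 edges red] = (1/2)^3, and likewise for blue, so P[monochromatic] = 2·(1/2)^3 = 2^{1 − 3} = 1/4.
By linearity of expectation: E[X] = C(37, 3) · 2^{1 − 3} = 7770 · 1/4 = 3885/2.
Numerically: E[X] ≈ 1942.50000.

E[X] = C(37,3)·2^(1−C(3,2)) = 3885/2 ≈ 1942.50000.


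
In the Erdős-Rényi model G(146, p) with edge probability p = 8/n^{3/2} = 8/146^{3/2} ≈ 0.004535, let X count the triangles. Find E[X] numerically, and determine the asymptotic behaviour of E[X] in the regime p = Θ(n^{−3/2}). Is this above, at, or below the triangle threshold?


Number of potential triangles: C(146, 3) = 508080.
Each occurs with probability p³ ≈ (0.004535)³ ≈ 9.325714e-08.
By linearity: E[X] = C(146, 3)·p³ ≈ 508080 · 9.325714e-08 ≈ 0.0474.
Since α = 3/2 > 1, p = c/n^{3/2} = o(1/n) is below the triangle threshold p ~ 1/n. Asymptotically E[X] ~ (c³/6)·n^{3(1−α)} = (8³/6)·n^{-1.5} → 0, so by Markov's inequality G has no triangles w.h.p.

E[X] ≈ 0.0474; in regime p = Θ(1/n^{3/2}) E[X] tends to 0 (below the triangle threshold p ~ 1/n).


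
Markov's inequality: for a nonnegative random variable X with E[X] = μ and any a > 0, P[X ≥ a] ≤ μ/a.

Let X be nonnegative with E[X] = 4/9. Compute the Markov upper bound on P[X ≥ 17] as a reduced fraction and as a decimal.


μ = E[X] = 4/9, a = 17.
Markov: P[X ≥ 17] ≤ μ/a = (4/9)/17 = 4/153.
Numerically: ≈ 0.026144.
(Since a = 17 > μ = 0.444444, the bound 4/153 is < 1 and informative.)

P[X ≥ 17] ≤ 4/153 ≈ 0.026144.
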